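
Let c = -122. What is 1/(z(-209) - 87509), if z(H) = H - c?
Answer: -1/87596 ≈ -1.1416e-5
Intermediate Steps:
z(H) = 122 + H (z(H) = H - 1*(-122) = H + 122 = 122 + H)
1/(z(-209) - 87509) = 1/((122 - 209) - 87509) = 1/(-87 - 87509) = 1/(-87596) = -1/87596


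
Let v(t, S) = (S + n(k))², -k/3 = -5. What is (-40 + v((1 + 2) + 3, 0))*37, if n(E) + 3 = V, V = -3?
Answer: -148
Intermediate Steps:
k = 15 (k = -3*(-5) = 15)
n(E) = -6 (n(E) = -3 - 3 = -6)
v(t, S) = (-6 + S)² (v(t, S) = (S - 6)² = (-6 + S)²)
(-40 + v((1 + 2) + 3, 0))*37 = (-40 + (-6 + 0)²)*37 = (-40 + (-6)²)*37 = (-40 + 36)*37 = -4*37 = -148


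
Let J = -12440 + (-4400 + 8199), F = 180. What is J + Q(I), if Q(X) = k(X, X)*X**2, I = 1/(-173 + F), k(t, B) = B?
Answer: -2963862/343 ≈ -8641.0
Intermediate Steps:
I = 1/7 (I = 1/(-173 + 180) = 1/7 ≈ 0.14286)
Q(X) = X**3 (Q(X) = X*X**2 = X**3)
J = -8641 (J = -12440 + 3799 = -8641)
J + Q(I) = -8641 + (1/7)**3 = -8641 + 1/343 = -2963862/343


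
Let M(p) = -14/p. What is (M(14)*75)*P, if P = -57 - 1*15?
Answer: 5400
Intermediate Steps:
P = -72 (P = -57 - 15 = -72)
(M(14)*75)*P = (-14/14*75)*(-72) = (-14*1/14*75)*(-72) = -1*75*(-72) = -75*(-72) = 5400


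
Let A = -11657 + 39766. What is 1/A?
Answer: 1/28109 ≈ 3.5576e-5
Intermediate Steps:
A = 28109
1/A = 1/28109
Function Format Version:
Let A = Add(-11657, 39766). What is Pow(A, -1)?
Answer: Rational(1, 28109) ≈ 3.5576e-5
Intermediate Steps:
A = 28109
Pow(A, -1) = Pow(28109, -1) = Rational(1, 28109)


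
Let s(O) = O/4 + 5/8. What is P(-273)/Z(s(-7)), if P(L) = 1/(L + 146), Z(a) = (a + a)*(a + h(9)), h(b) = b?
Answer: 32/72009 ≈ 0.00044439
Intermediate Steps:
s(O) = 5/8 + O/4 (s(O) = O*(1/4) + 5*(1/8) = O/4 + 5/8 = 5/8 + O/4)
Z(a) = 2*a*(9 + a) (Z(a) = (a + a)*(a + 9) = (2*a)*(9 + a) = 2*a*(9 + a))
P(L) = 1/(146 + L)
P(-273)/Z(s(-7)) = 1/((146 - 273)*((2*(5/8 + (1/4)*(-7))*(9 + (5/8 + (1/4)*(-7)))))) = 1/((-127)*((2*(5/8 - 7/4)*(9 + (5/8 - 7/4))))) = -(-4/(9*(9 - 9/8)))/127 = -1/(127*(2*(-9/8)*(63/8))) = -1/(127*(-567/32)) = -1/127*(-32/567) = 32/72009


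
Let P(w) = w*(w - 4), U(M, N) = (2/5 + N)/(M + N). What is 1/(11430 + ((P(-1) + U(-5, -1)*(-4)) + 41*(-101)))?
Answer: 5/36468 ≈ 0.00013711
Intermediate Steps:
U(M, N) = (⅖ + N)/(M + N) (U(M, N) = (2*(⅕) + N)/(M + N) = (⅖ + N)/(M + N))
P(w) = w*(-4 + w)
1/(11430 + ((P(-1) + U(-5, -1)*(-4)) + 41*(-101))) = 1/(11430 + ((-(-4 - 1) + ((⅖ - 1)/(-5 - 1))*(-4)) + 41*(-101))) = 1/(11430 + ((-1*(-5) + (-⅗/(-6))*(-4)) - 4141)) = 1/(11430 + ((5 - ⅙*(-⅗)*(-4)) - 4141)) = 1/(11430 + ((5 + (⅒)*(-4)) - 4141)) = 1/(11430 + ((5 - ⅖) - 4141)) = 1/(11430 + (23/5 - 4141)) = 1/(11430 - 20682/5) = 1/(36468/5) = 5/36468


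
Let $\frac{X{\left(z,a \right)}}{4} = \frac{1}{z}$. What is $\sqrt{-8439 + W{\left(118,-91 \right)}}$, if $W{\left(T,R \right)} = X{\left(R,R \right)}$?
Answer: $\frac{i \sqrt{69883723}}{91} \approx 91.864 i$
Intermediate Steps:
$X{\left(z,a \right)} = \frac{4}{z}$
$W{\left(T,R \right)} = \frac{4}{R}$
$\sqrt{-8439 + W{\left(118,-91 \right)}} = \sqrt{-8439 + \frac{4}{-91}} = \sqrt{-8439 + 4 \left(- \frac{1}{91}\right)} = \sqrt{-8439 - \frac{4}{91}} = \sqrt{- \frac{767953}{91}} = \frac{i \sqrt{69883723}}{91}$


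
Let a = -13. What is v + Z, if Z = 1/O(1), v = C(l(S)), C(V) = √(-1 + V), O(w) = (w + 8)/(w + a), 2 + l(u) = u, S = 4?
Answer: -⅓ ≈ -0.33333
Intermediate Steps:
l(u) = -2 + u
O(w) = (8 + w)/(-13 + w) (O(w) = (w + 8)/(w - 13) = (8 + w)/(-13 + w))
v = 1 (v = √(-1 + (-2 + 4)) = √(-1 + 2) = √1 = 1)
Z = -4/3 (Z = 1/((8 + 1)/(-13 + 1)) = 1/(9/(-12)) = 1/(-1/12*9) = 1/(-¾) = -4/3 ≈ -1.3333)
v + Z = 1 - 4/3 = -⅓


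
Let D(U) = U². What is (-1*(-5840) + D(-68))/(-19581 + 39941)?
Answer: 1308/2545 ≈ 0.51395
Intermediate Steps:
(-1*(-5840) + D(-68))/(-19581 + 39941) = (-1*(-5840) + (-68)²)/(-19581 + 39941) = (5840 + 4624)/20360 = 10464*(1/20360) = 1308/2545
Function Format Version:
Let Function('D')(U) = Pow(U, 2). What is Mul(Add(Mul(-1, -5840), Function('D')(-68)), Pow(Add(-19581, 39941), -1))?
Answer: Rational(1308, 2545) ≈ 0.51395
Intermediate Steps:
Mul(Add(Mul(-1, -5840), Function('D')(-68)), Pow(Add(-19581, 39941), -1)) = Mul(Add(Mul(-1, -5840), Pow(-68, 2)), Pow(Add(-19581, 39941), -1)) = Mul(Add(5840, 4624), Pow(20360, -1)) = Mul(10464, Rational(1, 20360)) = Rational(1308, 2545)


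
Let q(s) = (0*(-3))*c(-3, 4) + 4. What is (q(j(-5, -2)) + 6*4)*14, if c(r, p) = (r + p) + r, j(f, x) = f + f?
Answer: 392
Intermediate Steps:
j(f, x) = 2*f
c(r, p) = p + 2*r (c(r, p) = (p + r) + r = p + 2*r)
q(s) = 4 (q(s) = (0*(-3))*(4 + 2*(-3)) + 4 = 0*(4 - 6) + 4 = 0*(-2) + 4 = 0 + 4 = 4)
(q(j(-5, -2)) + 6*4)*14 = (4 + 6*4)*14 = (4 + 24)*14 = 28*14 = 392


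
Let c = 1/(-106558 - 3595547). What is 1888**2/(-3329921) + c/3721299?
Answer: -49107438148948220801/45875121628004232795 ≈ -1.0705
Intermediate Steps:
c = -1/3702105 (c = 1/(-3702105) = -1/3702105 ≈ -2.7012e-7)
1888**2/(-3329921) + c/3721299 = 1888**2/(-3329921) - 1/3702105/3721299 = 3564544*(-1/3329921) - 1/3702105*1/3721299 = -3564544/3329921 - 1/13776639634395 = -49107438148948220801/45875121628004232795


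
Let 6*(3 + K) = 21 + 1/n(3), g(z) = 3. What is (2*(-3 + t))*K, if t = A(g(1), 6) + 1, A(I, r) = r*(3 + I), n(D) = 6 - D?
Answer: 340/9 ≈ 37.778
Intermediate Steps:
t = 37 (t = 6*(3 + 3) + 1 = 6*6 + 1 = 36 + 1 = 37)
K = 5/9 (K = -3 + (21 + 1/(6 - 1*3))/6 = -3 + (21 + 1/(6 - 3))/6 = -3 + (21 + 1/3)/6 = -3 + (21 + ⅓)/6 = -3 + (⅙)*(64/3) = -3 + 32/9 = 5/9 ≈ 0.55556)
(2*(-3 + t))*K = (2*(-3 + 37))*(5/9) = (2*34)*(5/9) = 68*(5/9) = 340/9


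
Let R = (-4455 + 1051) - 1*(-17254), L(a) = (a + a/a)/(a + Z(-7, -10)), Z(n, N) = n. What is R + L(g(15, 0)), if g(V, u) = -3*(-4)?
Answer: 69263/5 ≈ 13853.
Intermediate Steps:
g(V, u) = 12
L(a) = (1 + a)/(-7 + a) (L(a) = (a + a/a)/(a - 7) = (a + 1)/(-7 + a) = (1 + a)/(-7 + a))
R = 13850 (R = -3404 + 17254 = 13850)
R + L(g(15, 0)) = 13850 + (1 + 12)/(-7 + 12) = 13850 + 13/5 = 69263/5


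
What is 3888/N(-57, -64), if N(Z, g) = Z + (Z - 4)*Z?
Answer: 108/95 ≈ 1.1368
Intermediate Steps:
N(Z, g) = Z + Z*(-4 + Z) (N(Z, g) = Z + (-4 + Z)*Z = Z + Z*(-4 + Z))
3888/N(-57, -64) = 3888/((-57*(-3 - 57))) = 3888/((-57*(-60))) = 3888/3420 = 3888*(1/3420) = 108/95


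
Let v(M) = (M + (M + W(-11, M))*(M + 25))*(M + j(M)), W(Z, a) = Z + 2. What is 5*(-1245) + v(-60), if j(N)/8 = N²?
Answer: 67676475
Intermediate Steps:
W(Z, a) = 2 + Z
j(N) = 8*N²
v(M) = (M + 8*M²)*(M + (-9 + M)*(25 + M)) (v(M) = (M + (M + (2 - 11))*(M + 25))*(M + 8*M²) = (M + (M - 9)*(25 + M))*(M + 8*M²) = (M + (-9 + M)*(25 + M))*(M + 8*M²) = (M + 8*M²)*(M + (-9 + M)*(25 + M)))
5*(-1245) + v(-60) = 5*(-1245) - 60*(-225 - 1783*(-60) + 8*(-60)³ + 137*(-60)²) = -6225 - 60*(-225 + 106980 + 8*(-216000) + 137*3600) = -6225 - 60*(-225 + 106980 - 1728000 + 493200) = -6225 - 60*(-1128045) = -6225 + 67682700 = 67676475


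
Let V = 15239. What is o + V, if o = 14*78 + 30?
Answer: 16361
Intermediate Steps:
o = 1122 (o = 1092 + 30 = 1122)
o + V = 1122 + 15239 = 16361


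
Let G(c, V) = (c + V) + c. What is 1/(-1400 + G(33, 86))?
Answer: -1/1248 ≈ -0.00080128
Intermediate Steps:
G(c, V) = V + 2*c (G(c, V) = (V + c) + c = V + 2*c)
1/(-1400 + G(33, 86)) = 1/(-1400 + (86 + 2*33)) = 1/(-1400 + (86 + 66)) = 1/(-1400 + 152) = 1/(-1248) = -1/1248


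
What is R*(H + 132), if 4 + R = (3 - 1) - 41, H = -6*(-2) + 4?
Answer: -6364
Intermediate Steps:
H = 16 (H = 12 + 4 = 16)
R = -43 (R = -4 + ((3 - 1) - 41) = -4 + (2 - 41) = -4 - 39 = -43)
R*(H + 132) = -43*(16 + 132) = -43*148 = -6364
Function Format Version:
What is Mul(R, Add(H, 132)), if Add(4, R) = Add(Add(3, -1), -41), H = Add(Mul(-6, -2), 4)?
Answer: -6364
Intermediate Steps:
H = 16 (H = Add(12, 4) = 16)
R = -43 (R = Add(-4, Add(Add(3, -1), -41)) = Add(-4, Add(2, -41)) = Add(-4, -39) = -43)
Mul(R, Add(H, 132)) = Mul(-43, Add(16, 132)) = Mul(-43, 148) = -6364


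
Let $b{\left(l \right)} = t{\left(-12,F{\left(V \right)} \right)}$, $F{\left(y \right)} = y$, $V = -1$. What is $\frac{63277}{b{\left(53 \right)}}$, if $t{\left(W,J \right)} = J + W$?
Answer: $- \frac{63277}{13} \approx -4867.5$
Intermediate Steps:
$b{\left(l \right)} = -13$ ($b{\left(l \right)} = -1 - 12 = -13$)
$\frac{63277}{b{\left(53 \right)}} = \frac{63277}{-13} = 63277 \left(- \frac{1}{13}\right) = - \frac{63277}{13}$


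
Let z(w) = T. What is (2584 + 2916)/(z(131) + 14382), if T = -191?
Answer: 5500/14191 ≈ 0.38757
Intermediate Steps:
z(w) = -191
(2584 + 2916)/(z(131) + 14382) = (2584 + 2916)/(-191 + 14382) = 5500/14191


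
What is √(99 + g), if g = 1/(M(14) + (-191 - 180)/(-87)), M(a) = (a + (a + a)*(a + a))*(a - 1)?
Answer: √80709300118902/902909 ≈ 9.9499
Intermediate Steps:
M(a) = (-1 + a)*(a + 4*a²) (M(a) = (a + (2*a)*(2*a))*(-1 + a) = (a + 4*a²)*(-1 + a) = (-1 + a)*(a + 4*a²))
g = 87/902909 (g = 1/(14*(-1 - 3*14 + 4*14²) + (-191 - 180)/(-87)) = 1/(14*(-1 - 42 + 4*196) - 371*(-1/87)) = 1/(14*(-1 - 42 + 784) + 371/87) = 1/(14*741 + 371/87) = 1/(10374 + 371/87) = 1/(902909/87) = 87/902909 ≈ 9.6355e-5)
√(99 + g) = √(99 + 87/902909) = √(89388078/902909) = √80709300118902/902909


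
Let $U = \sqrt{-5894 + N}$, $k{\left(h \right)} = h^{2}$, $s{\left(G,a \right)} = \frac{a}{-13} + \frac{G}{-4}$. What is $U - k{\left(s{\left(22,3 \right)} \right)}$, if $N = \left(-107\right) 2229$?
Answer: $- \frac{22201}{676} + 19 i \sqrt{677} \approx -32.842 + 494.37 i$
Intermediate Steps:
$N = -238503$
$s{\left(G,a \right)} = - \frac{G}{4} - \frac{a}{13}$ ($s{\left(G,a \right)} = a \left(- \frac{1}{13}\right) + G \left(- \frac{1}{4}\right) = - \frac{a}{13} - \frac{G}{4} = - \frac{G}{4} - \frac{a}{13}$)
$U = 19 i \sqrt{677}$ ($U = \sqrt{-5894 - 238503} = \sqrt{-244397} = 19 i \sqrt{677} \approx 494.37 i$)
$U - k{\left(s{\left(22,3 \right)} \right)} = 19 i \sqrt{677} - \left(\left(- \frac{1}{4}\right) 22 - \frac{3}{13}\right)^{2} = 19 i \sqrt{677} - \left(- \frac{11}{2} - \frac{3}{13}\right)^{2} = 19 i \sqrt{677} - \left(- \frac{149}{26}\right)^{2} = 19 i \sqrt{677} - \frac{22201}{676} = - \frac{22201}{676} + 19 i \sqrt{677}$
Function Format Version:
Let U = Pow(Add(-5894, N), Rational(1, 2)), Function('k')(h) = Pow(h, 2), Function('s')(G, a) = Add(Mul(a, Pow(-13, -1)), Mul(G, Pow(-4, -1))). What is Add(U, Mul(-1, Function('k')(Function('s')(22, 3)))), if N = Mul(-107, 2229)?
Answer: Add(Rational(-22201, 676), Mul(19, I, Pow(677, Rational(1, 2)))) ≈ Add(-32.842, Mul(494.37, I))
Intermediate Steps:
N = -238503
Function('s')(G, a) = Add(Mul(Rational(-1, 4), G), Mul(Rational(-1, 13), a)) (Function('s')(G, a) = Add(Mul(a, Rational(-1, 13)), Mul(G, Rational(-1, 4))) = Add(Mul(Rational(-1, 13), a), Mul(Rational(-1, 4), G)) = Add(Mul(Rational(-1, 4), G), Mul(Rational(-1, 13), a)))
U = Mul(19, I, Pow(677, Rational(1, 2))) (U = Pow(Add(-5894, -238503), Rational(1, 2)) = Pow(-244397, Rational(1, 2)) = Mul(19, I, Pow(677, Rational(1, 2))) ≈ Mul(494.37, I))
Add(U, Mul(-1, Function('k')(Function('s')(22, 3)))) = Add(Mul(19, I, Pow(677, Rational(1, 2))), Mul(-1, Pow(Add(Mul(Rational(-1, 4), 22), Mul(Rational(-1, 13), 3)), 2))) = Add(Mul(19, I, Pow(677, Rational(1, 2))), Mul(-1, Pow(Add(Rational(-11, 2), Rational(-3, 13)), 2))) = Add(Mul(19, I, Pow(677, Rational(1, 2))), Mul(-1, Pow(Rational(-149, 26), 2))) = Add(Mul(19, I, Pow(677, Rational(1, 2))), Mul(-1, Rational(22201, 676))) = Add(Mul(19, I, Pow(677, Rational(1, 2))), Rational(-22201, 676)) = Add(Rational(-22201, 676), Mul(19, I, Pow(677, Rational(1, 2))))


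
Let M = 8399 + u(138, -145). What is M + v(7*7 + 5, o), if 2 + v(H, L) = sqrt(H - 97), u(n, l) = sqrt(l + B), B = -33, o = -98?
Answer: 8397 + I*sqrt(43) + I*sqrt(178) ≈ 8397.0 + 19.899*I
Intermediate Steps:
u(n, l) = sqrt(-33 + l) (u(n, l) = sqrt(l - 33) = sqrt(-33 + l))
v(H, L) = -2 + sqrt(-97 + H) (v(H, L) = -2 + sqrt(H - 97) = -2 + sqrt(-97 + H))
M = 8399 + I*sqrt(178) (M = 8399 + sqrt(-33 - 145) = 8399 + sqrt(-178) = 8399 + I*sqrt(178) ≈ 8399.0 + 13.342*I)
M + v(7*7 + 5, o) = (8399 + I*sqrt(178)) + (-2 + sqrt(-97 + (7*7 + 5))) = (8399 + I*sqrt(178)) + (-2 + sqrt(-97 + (49 + 5))) = (8399 + I*sqrt(178)) + (-2 + sqrt(-97 + 54)) = (8399 + I*sqrt(178)) + (-2 + sqrt(-43)) = (8399 + I*sqrt(178)) + (-2 + I*sqrt(43)) = 8397 + I*sqrt(43) + I*sqrt(178)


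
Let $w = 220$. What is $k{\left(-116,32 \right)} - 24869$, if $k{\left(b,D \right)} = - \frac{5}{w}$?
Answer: $- \frac{1094237}{44} \approx -24869.0$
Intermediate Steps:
$k{\left(b,D \right)} = - \frac{1}{44}$ ($k{\left(b,D \right)} = - \frac{5}{220} = \left(-5\right) \frac{1}{220} = - \frac{1}{44}$)
$k{\left(-116,32 \right)} - 24869 = - \frac{1}{44} - 24869 = - \frac{1094237}{44}$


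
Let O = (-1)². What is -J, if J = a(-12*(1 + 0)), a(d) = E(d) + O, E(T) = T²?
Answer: -145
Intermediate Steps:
O = 1
a(d) = 1 + d² (a(d) = d² + 1 = 1 + d²)
J = 145 (J = 1 + (-12*(1 + 0))² = 1 + (-12)² = 1 + 144 = 145)
-J = -1*145 = -145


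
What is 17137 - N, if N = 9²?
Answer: 17056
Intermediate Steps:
N = 81
17137 - N = 17137 - 1*81 = 17137 - 81 = 17056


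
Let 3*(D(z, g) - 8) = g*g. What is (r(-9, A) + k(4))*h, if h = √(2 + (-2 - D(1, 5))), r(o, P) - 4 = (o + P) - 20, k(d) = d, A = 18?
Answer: -7*I*√3 ≈ -12.124*I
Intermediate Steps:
D(z, g) = 8 + g²/3 (D(z, g) = 8 + (g*g)/3 = 8 + g²/3)
r(o, P) = -16 + P + o (r(o, P) = 4 + ((o + P) - 20) = 4 + ((P + o) - 20) = 4 + (-20 + P + o) = -16 + P + o)
h = 7*I*√3/3 (h = √(2 + (-2 - (8 + (⅓)*5²))) = √(2 + (-2 - (8 + (⅓)*25))) = √(2 + (-2 - (8 + 25/3))) = √(2 + (-2 - 1*49/3)) = √(2 + (-2 - 49/3)) = √(2 - 55/3) = √(-49/3) = 7*I*√3/3 ≈ 4.0415*I)
(r(-9, A) + k(4))*h = ((-16 + 18 - 9) + 4)*(7*I*√3/3) = (-7 + 4)*(7*I*√3/3) = -7*I*√3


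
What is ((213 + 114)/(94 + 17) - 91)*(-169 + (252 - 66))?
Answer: -55386/37 ≈ -1496.9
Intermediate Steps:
((213 + 114)/(94 + 17) - 91)*(-169 + (252 - 66)) = (327/111 - 91)*(-169 + 186) = (327*(1/111) - 91)*17 = (109/37 - 91)*17 = -3258/37*17 = -55386/37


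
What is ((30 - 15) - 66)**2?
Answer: 2601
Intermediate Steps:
((30 - 15) - 66)**2 = (15 - 66)**2 = (-51)**2 = 2601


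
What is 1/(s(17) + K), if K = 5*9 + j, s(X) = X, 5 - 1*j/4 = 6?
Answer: 1/58 ≈ 0.017241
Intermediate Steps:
j = -4 (j = 20 - 4*6 = 20 - 24 = -4)
K = 41 (K = 5*9 - 4 = 45 - 4 = 41)
1/(s(17) + K) = 1/(17 + 41) = 1/58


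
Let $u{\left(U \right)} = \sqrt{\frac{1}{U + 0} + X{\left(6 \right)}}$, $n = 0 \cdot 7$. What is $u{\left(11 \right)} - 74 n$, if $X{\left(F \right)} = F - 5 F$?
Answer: $\frac{i \sqrt{2893}}{11} \approx 4.8897 i$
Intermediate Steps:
$n = 0$
$X{\left(F \right)} = - 4 F$
$u{\left(U \right)} = \sqrt{-24 + \frac{1}{U}}$ ($u{\left(U \right)} = \sqrt{\frac{1}{U + 0} - 24} = \sqrt{\frac{1}{U} - 24} = \sqrt{-24 + \frac{1}{U}}$)
$u{\left(11 \right)} - 74 n = \sqrt{-24 + \frac{1}{11}} - 0 = \sqrt{-24 + \frac{1}{11}} + 0 = \sqrt{- \frac{263}{11}} + 0 = \frac{i \sqrt{2893}}{11} + 0 = \frac{i \sqrt{2893}}{11}$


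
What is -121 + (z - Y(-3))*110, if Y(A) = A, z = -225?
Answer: -24541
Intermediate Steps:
-121 + (z - Y(-3))*110 = -121 + (-225 - 1*(-3))*110 = -121 + (-225 + 3)*110 = -121 - 222*110 = -121 - 24420 = -24541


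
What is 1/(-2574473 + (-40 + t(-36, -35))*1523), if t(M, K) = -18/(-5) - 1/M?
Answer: -180/473376221 ≈ -3.8025e-7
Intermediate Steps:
t(M, K) = 18/5 - 1/M (t(M, K) = -18*(-⅕) - 1/M = 18/5 - 1/M)
1/(-2574473 + (-40 + t(-36, -35))*1523) = 1/(-2574473 + (-40 + (18/5 - 1/(-36)))*1523) = 1/(-2574473 + (-40 + (18/5 - 1*(-1/36)))*1523) = 1/(-2574473 + (-40 + (18/5 + 1/36))*1523) = 1/(-2574473 + (-40 + 653/180)*1523) = 1/(-2574473 - 6547/180*1523) = 1/(-2574473 - 9971081/180) = 1/(-473376221/180) = -180/473376221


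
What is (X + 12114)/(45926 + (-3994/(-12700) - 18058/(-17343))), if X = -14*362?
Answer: 775962240300/5057890126571 ≈ 0.15342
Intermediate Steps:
X = -5068
(X + 12114)/(45926 + (-3994/(-12700) - 18058/(-17343))) = (-5068 + 12114)/(45926 + (-3994/(-12700) - 18058/(-17343))) = 7046/(45926 + (-3994*(-1/12700) - 18058*(-1/17343))) = 7046/(45926 + (1997/6350 + 18058/17343)) = 7046/(45926 + 149302271/110128050) = 7046/(5057890126571/110128050) = 7046*(110128050/5057890126571) = 775962240300/5057890126571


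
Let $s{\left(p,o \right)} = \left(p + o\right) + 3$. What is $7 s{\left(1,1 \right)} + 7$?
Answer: $42$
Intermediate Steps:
$s{\left(p,o \right)} = 3 + o + p$ ($s{\left(p,o \right)} = \left(o + p\right) + 3 = 3 + o + p$)
$7 s{\left(1,1 \right)} + 7 = 7 \left(3 + 1 + 1\right) + 7 = 7 \cdot 5 + 7 = 35 + 7 = 42$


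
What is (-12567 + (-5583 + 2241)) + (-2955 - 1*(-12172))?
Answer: -6692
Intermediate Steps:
(-12567 + (-5583 + 2241)) + (-2955 - 1*(-12172)) = (-12567 - 3342) + (-2955 + 12172) = -15909 + 9217 = -6692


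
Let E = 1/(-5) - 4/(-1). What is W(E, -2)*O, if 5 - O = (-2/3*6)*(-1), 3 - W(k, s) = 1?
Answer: 2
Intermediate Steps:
E = 19/5 (E = 1*(-1/5) - 4*(-1) = -1/5 + 4 = 19/5 ≈ 3.8000)
W(k, s) = 2 (W(k, s) = 3 - 1*1 = 3 - 1 = 2)
O = 1 (O = 5 - -2/3*6*(-1) = 5 - -2*1/3*6*(-1) = 5 - (-2/3*6)*(-1) = 5 - (-4)*(-1) = 5 - 1*4 = 5 - 4 = 1)
W(E, -2)*O = 2*1 = 2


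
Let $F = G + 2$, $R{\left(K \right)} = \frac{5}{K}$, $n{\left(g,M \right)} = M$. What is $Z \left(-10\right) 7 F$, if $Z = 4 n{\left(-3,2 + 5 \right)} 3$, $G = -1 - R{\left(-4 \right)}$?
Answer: $-13230$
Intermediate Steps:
$G = \frac{1}{4}$ ($G = -1 - \frac{5}{-4} = -1 - 5 \left(- \frac{1}{4}\right) = -1 - - \frac{5}{4} = -1 + \frac{5}{4} = \frac{1}{4} \approx 0.25$)
$Z = 84$ ($Z = 4 \left(2 + 5\right) 3 = 4 \cdot 7 \cdot 3 = 28 \cdot 3 = 84$)
$F = \frac{9}{4}$ ($F = \frac{1}{4} + 2 = \frac{9}{4} \approx 2.25$)
$Z \left(-10\right) 7 F = 84 \left(-10\right) 7 \cdot \frac{9}{4} = \left(-840\right) \frac{63}{4} = -13230$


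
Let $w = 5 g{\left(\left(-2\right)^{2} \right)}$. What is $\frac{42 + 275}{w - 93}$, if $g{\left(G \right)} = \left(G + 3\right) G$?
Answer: $\frac{317}{47} \approx 6.7447$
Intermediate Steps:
$g{\left(G \right)} = G \left(3 + G\right)$ ($g{\left(G \right)} = \left(3 + G\right) G = G \left(3 + G\right)$)
$w = 140$ ($w = 5 \left(-2\right)^{2} \left(3 + \left(-2\right)^{2}\right) = 5 \cdot 4 \left(3 + 4\right) = 5 \cdot 4 \cdot 7 = 5 \cdot 28 = 140$)
$\frac{42 + 275}{w - 93} = \frac{42 + 275}{140 - 93} = \frac{317}{47}$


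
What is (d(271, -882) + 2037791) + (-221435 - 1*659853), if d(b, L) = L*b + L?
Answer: 916599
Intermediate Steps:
d(b, L) = L + L*b
(d(271, -882) + 2037791) + (-221435 - 1*659853) = (-882*(1 + 271) + 2037791) + (-221435 - 1*659853) = (-882*272 + 2037791) + (-221435 - 659853) = (-239904 + 2037791) - 881288 = 1797887 - 881288 = 916599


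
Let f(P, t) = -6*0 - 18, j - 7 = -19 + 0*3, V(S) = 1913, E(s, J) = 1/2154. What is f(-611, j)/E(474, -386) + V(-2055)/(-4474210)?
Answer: -173474072033/4474210 ≈ -38772.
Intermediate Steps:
E(s, J) = 1/2154
j = -12 (j = 7 + (-19 + 0*3) = 7 + (-19 + 0) = 7 - 19 = -12)
f(P, t) = -18 (f(P, t) = 0 - 18 = -18)
f(-611, j)/E(474, -386) + V(-2055)/(-4474210) = -18/1/2154 + 1913/(-4474210) = -18*2154 + 1913*(-1/4474210) = -38772 - 1913/4474210 = -173474072033/4474210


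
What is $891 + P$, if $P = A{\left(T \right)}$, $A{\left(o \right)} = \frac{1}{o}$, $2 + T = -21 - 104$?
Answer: $\frac{113156}{127} \approx 890.99$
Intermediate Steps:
$T = -127$ ($T = -2 - 125 = -127$)
$P = - \frac{1}{127}$ ($P = \frac{1}{-127} = - \frac{1}{127} \approx -0.007874$)
$891 + P = 891 - \frac{1}{127} = \frac{113156}{127}$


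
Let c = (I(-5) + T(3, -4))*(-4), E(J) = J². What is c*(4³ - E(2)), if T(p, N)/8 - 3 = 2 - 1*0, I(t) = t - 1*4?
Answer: -7440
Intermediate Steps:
I(t) = -4 + t (I(t) = t - 4 = -4 + t)
T(p, N) = 40 (T(p, N) = 24 + 8*(2 - 1*0) = 24 + 8*(2 + 0) = 24 + 8*2 = 24 + 16 = 40)
c = -124 (c = ((-4 - 5) + 40)*(-4) = (-9 + 40)*(-4) = 31*(-4) = -124)
c*(4³ - E(2)) = -124*(4³ - 1*2²) = -124*(64 - 1*4) = -124*(64 - 4) = -124*60 = -7440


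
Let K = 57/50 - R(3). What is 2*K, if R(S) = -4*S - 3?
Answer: 807/25 ≈ 32.280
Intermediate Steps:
R(S) = -3 - 4*S
K = 807/50 (K = 57/50 - (-3 - 4*3) = 57*(1/50) - (-3 - 12) = 57/50 - 1*(-15) = 57/50 + 15 = 807/50 ≈ 16.140)
2*K = 2*(807/50) = 807/25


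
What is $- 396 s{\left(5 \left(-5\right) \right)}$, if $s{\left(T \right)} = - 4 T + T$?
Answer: $-29700$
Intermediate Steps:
$s{\left(T \right)} = - 3 T$
$- 396 s{\left(5 \left(-5\right) \right)} = - 396 \left(- 3 \cdot 5 \left(-5\right)\right) = - 396 \left(\left(-3\right) \left(-25\right)\right) = \left(-396\right) 75 = -29700$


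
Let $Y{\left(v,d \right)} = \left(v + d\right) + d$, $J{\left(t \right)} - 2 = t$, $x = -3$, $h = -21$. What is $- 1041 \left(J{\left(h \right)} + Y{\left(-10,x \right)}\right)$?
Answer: $36435$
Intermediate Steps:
$J{\left(t \right)} = 2 + t$
$Y{\left(v,d \right)} = v + 2 d$ ($Y{\left(v,d \right)} = \left(d + v\right) + d = v + 2 d$)
$- 1041 \left(J{\left(h \right)} + Y{\left(-10,x \right)}\right) = - 1041 \left(\left(2 - 21\right) + \left(-10 + 2 \left(-3\right)\right)\right) = - 1041 \left(-19 - 16\right) = \left(-1041\right) \left(-35\right) = 36435$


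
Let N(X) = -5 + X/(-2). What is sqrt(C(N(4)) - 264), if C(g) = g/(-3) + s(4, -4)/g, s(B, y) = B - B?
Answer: I*sqrt(2355)/3 ≈ 16.176*I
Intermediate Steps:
N(X) = -5 - X/2 (N(X) = -5 + X*(-1/2) = -5 - X/2)
s(B, y) = 0
C(g) = -g/3 (C(g) = g/(-3) + 0/g = g*(-1/3) + 0 = -g/3 + 0 = -g/3)
sqrt(C(N(4)) - 264) = sqrt(-(-5 - 1/2*4)/3 - 264) = sqrt(-(-5 - 2)/3 - 264) = sqrt(-1/3*(-7) - 264) = sqrt(7/3 - 264) = sqrt(-785/3) = I*sqrt(2355)/3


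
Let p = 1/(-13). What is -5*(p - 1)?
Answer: 70/13 ≈ 5.3846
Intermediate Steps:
p = -1/13 ≈ -0.076923
-5*(p - 1) = -5*(-1/13 - 1) = -5*(-14/13) = 70/13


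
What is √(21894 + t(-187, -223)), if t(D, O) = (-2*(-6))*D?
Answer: 5*√786 ≈ 140.18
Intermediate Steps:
t(D, O) = 12*D
√(21894 + t(-187, -223)) = √(21894 + 12*(-187)) = √(21894 - 2244) = √19650 = 5*√786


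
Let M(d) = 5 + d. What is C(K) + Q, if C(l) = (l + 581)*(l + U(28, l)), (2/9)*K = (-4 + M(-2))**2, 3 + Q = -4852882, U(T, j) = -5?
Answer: -19412711/4 ≈ -4.8532e+6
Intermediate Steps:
Q = -4852885 (Q = -3 - 4852882 = -4852885)
K = 9/2 (K = 9*(-4 + (5 - 2))**2/2 = 9*(-4 + 3)**2/2 = (9/2)*(-1)**2 = (9/2)*1 = 9/2 ≈ 4.5000)
C(l) = (-5 + l)*(581 + l) (C(l) = (l + 581)*(l - 5) = (581 + l)*(-5 + l) = (-5 + l)*(581 + l))
C(K) + Q = (-2905 + (9/2)**2 + 576*(9/2)) - 4852885 = (-2905 + 81/4 + 2592) - 4852885 = -1171/4 - 4852885 = -19412711/4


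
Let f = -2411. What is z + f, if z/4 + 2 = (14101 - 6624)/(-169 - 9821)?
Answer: -12097859/4995 ≈ -2422.0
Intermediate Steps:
z = -54914/4995 (z = -8 + 4*((14101 - 6624)/(-169 - 9821)) = -8 + 4*(7477/(-9990)) = -8 + 4*(7477*(-1/9990)) = -8 + 4*(-7477/9990) = -8 - 14954/4995 = -54914/4995 ≈ -10.994)
z + f = -54914/4995 - 2411 = -12097859/4995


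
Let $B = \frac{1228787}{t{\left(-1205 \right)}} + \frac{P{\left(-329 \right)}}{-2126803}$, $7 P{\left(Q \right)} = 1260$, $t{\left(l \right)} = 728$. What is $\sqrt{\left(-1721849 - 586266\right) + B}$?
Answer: $\frac{i \sqrt{28209861188100703881406}}{110593756} \approx 1518.7 i$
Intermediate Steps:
$P{\left(Q \right)} = 180$ ($P{\left(Q \right)} = \frac{1}{7} \cdot 1260 = 180$)
$B = \frac{373341106703}{221187512}$ ($B = \frac{1228787}{728} + \frac{180}{-2126803} = 1228787 \cdot \frac{1}{728} + 180 \left(- \frac{1}{2126803}\right) = \frac{175541}{104} - \frac{180}{2126803} = \frac{373341106703}{221187512} \approx 1687.9$)
$\sqrt{\left(-1721849 - 586266\right) + B} = \sqrt{\left(-1721849 - 586266\right) + \frac{373341106703}{221187512}} = \sqrt{-2308115 + \frac{373341106703}{221187512}} = \sqrt{- \frac{510152873153177}{221187512}} = \frac{i \sqrt{28209861188100703881406}}{110593756}$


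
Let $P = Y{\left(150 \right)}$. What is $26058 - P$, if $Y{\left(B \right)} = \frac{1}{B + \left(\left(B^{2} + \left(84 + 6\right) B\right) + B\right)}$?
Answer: $\frac{945905399}{36300} \approx 26058.0$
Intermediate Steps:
$Y{\left(B \right)} = \frac{1}{B^{2} + 92 B}$ ($Y{\left(B \right)} = \frac{1}{B + \left(\left(B^{2} + 90 B\right) + B\right)} = \frac{1}{B + \left(B^{2} + 91 B\right)} = \frac{1}{B^{2} + 92 B}$)
$P = \frac{1}{36300}$ ($P = \frac{1}{150 \left(92 + 150\right)} = \frac{1}{150 \cdot 242} = \frac{1}{150} \cdot \frac{1}{242} = \frac{1}{36300} \approx 2.7548 \cdot 10^{-5}$)
$26058 - P = 26058 - \frac{1}{36300} = \frac{945905399}{36300}$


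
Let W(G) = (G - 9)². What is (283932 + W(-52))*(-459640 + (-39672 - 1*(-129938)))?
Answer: -106251539222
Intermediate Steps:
W(G) = (-9 + G)²
(283932 + W(-52))*(-459640 + (-39672 - 1*(-129938))) = (283932 + (-9 - 52)²)*(-459640 + (-39672 - 1*(-129938))) = (283932 + (-61)²)*(-459640 + (-39672 + 129938)) = (283932 + 3721)*(-459640 + 90266) = 287653*(-369374) = -106251539222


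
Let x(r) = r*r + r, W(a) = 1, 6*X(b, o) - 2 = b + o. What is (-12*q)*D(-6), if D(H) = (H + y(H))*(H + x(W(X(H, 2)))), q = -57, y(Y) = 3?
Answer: 8208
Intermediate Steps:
X(b, o) = ⅓ + b/6 + o/6 (X(b, o) = ⅓ + (b + o)/6 = ⅓ + (b/6 + o/6) = ⅓ + b/6 + o/6)
x(r) = r + r² (x(r) = r² + r = r + r²)
D(H) = (2 + H)*(3 + H) (D(H) = (H + 3)*(H + 1*(1 + 1)) = (3 + H)*(H + 1*2) = (3 + H)*(H + 2) = (3 + H)*(2 + H) = (2 + H)*(3 + H))
(-12*q)*D(-6) = (-12*(-57))*(6 + (-6)² + 5*(-6)) = 684*(6 + 36 - 30) = 684*12 = 8208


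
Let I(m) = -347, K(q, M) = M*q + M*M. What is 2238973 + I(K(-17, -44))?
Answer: 2238626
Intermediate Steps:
K(q, M) = M² + M*q (K(q, M) = M*q + M² = M² + M*q)
2238973 + I(K(-17, -44)) = 2238973 - 347 = 2238626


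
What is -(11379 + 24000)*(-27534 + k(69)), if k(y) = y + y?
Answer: 969243084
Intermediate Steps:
k(y) = 2*y
-(11379 + 24000)*(-27534 + k(69)) = -(11379 + 24000)*(-27534 + 2*69) = -35379*(-27534 + 138) = -35379*(-27396) = -1*(-969243084) = 969243084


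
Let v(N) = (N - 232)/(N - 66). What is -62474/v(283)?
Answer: -13556858/51 ≈ -2.6582e+5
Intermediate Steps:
v(N) = (-232 + N)/(-66 + N)
-62474/v(283) = -62474*(-66 + 283)/(-232 + 283) = -62474/(51/217) = -62474/((1/217)*51) = -62474/51/217 = -62474*217/51 = -13556858/51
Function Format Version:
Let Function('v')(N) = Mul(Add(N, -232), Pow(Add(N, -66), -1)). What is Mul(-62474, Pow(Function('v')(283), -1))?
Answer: Rational(-13556858, 51) ≈ -2.6582e+5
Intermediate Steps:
Function('v')(N) = Mul(Pow(Add(-66, N), -1), Add(-232, N)) (Function('v')(N) = Mul(Add(-232, N), Pow(Add(-66, N), -1)) = Mul(Pow(Add(-66, N), -1), Add(-232, N)))
Mul(-62474, Pow(Function('v')(283), -1)) = Mul(-62474, Pow(Mul(Pow(Add(-66, 283), -1), Add(-232, 283)), -1)) = Mul(-62474, Pow(Mul(Pow(217, -1), 51), -1)) = Mul(-62474, Pow(Mul(Rational(1, 217), 51), -1)) = Mul(-62474, Pow(Rational(51, 217), -1)) = Mul(-62474, Rational(217, 51)) = Rational(-13556858, 51)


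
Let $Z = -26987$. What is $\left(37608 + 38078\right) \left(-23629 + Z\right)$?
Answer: $-3830922576$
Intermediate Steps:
$\left(37608 + 38078\right) \left(-23629 + Z\right) = \left(37608 + 38078\right) \left(-23629 - 26987\right) = 75686 \left(-50616\right) = -3830922576$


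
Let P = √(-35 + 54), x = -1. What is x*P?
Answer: -√19 ≈ -4.3589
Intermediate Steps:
P = √19 ≈ 4.3589
x*P = -√19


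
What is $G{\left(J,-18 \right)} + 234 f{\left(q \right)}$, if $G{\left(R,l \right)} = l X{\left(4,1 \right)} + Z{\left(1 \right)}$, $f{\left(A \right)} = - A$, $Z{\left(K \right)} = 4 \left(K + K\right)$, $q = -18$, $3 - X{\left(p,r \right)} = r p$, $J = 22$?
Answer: $4238$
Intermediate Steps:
$X{\left(p,r \right)} = 3 - p r$ ($X{\left(p,r \right)} = 3 - r p = 3 - p r$)
$Z{\left(K \right)} = 8 K$ ($Z{\left(K \right)} = 4 \cdot 2 K = 8 K$)
$G{\left(R,l \right)} = 8 - l$ ($G{\left(R,l \right)} = l \left(3 - 4 \cdot 1\right) + 8 \cdot 1 = l \left(3 - 4\right) + 8 = l \left(-1\right) + 8 = - l + 8 = 8 - l$)
$G{\left(J,-18 \right)} + 234 f{\left(q \right)} = \left(8 - -18\right) + 234 \left(\left(-1\right) \left(-18\right)\right) = \left(8 + 18\right) + 234 \cdot 18 = 26 + 4212 = 4238$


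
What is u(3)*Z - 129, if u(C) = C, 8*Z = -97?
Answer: -1323/8 ≈ -165.38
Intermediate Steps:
Z = -97/8 (Z = (1/8)*(-97) = -97/8 ≈ -12.125)
u(3)*Z - 129 = 3*(-97/8) - 129 = -291/8 - 129 = -1323/8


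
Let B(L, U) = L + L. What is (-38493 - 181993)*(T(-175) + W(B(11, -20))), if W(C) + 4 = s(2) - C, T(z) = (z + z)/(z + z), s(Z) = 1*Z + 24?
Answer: -220486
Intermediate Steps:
B(L, U) = 2*L
s(Z) = 24 + Z (s(Z) = Z + 24 = 24 + Z)
T(z) = 1 (T(z) = (2*z)/((2*z)) = (2*z)*(1/(2*z)) = 1)
W(C) = 22 - C (W(C) = -4 + ((24 + 2) - C) = -4 + (26 - C) = 22 - C)
(-38493 - 181993)*(T(-175) + W(B(11, -20))) = (-38493 - 181993)*(1 + (22 - 2*11)) = -220486*(1 + (22 - 1*22)) = -220486*(1 + (22 - 22)) = -220486*(1 + 0) = -220486*1 = -220486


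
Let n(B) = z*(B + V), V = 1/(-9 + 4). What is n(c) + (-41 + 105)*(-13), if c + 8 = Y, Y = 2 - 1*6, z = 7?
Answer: -4587/5 ≈ -917.40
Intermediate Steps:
V = -⅕ (V = 1/(-5) = -⅕ ≈ -0.20000)
Y = -4 (Y = 2 - 6 = -4)
c = -12 (c = -8 - 4 = -12)
n(B) = -7/5 + 7*B (n(B) = 7*(B - ⅕) = 7*(-⅕ + B) = -7/5 + 7*B)
n(c) + (-41 + 105)*(-13) = (-7/5 + 7*(-12)) + (-41 + 105)*(-13) = (-7/5 - 84) + 64*(-13) = -427/5 - 832 = -4587/5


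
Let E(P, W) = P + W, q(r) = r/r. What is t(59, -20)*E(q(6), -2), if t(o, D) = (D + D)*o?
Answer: 2360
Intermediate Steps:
q(r) = 1
t(o, D) = 2*D*o (t(o, D) = (2*D)*o = 2*D*o)
t(59, -20)*E(q(6), -2) = (2*(-20)*59)*(1 - 2) = -2360*(-1) = 2360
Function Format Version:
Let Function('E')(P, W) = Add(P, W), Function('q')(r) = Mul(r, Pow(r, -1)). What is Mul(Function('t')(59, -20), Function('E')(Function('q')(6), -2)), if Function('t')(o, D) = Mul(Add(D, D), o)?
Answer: 2360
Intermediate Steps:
Function('q')(r) = 1
Function('t')(o, D) = Mul(2, D, o) (Function('t')(o, D) = Mul(Mul(2, D), o) = Mul(2, D, o))
Mul(Function('t')(59, -20), Function('E')(Function('q')(6), -2)) = Mul(Mul(2, -20, 59), Add(1, -2)) = Mul(-2360, -1) = 2360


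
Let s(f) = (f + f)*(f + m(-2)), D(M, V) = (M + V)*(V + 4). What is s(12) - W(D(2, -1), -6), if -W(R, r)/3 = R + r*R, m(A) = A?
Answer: 195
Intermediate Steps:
D(M, V) = (4 + V)*(M + V) (D(M, V) = (M + V)*(4 + V) = (4 + V)*(M + V))
W(R, r) = -3*R - 3*R*r (W(R, r) = -3*(R + r*R) = -3*(R + R*r) = -3*R - 3*R*r)
s(f) = 2*f*(-2 + f) (s(f) = (f + f)*(f - 2) = (2*f)*(-2 + f) = 2*f*(-2 + f))
s(12) - W(D(2, -1), -6) = 2*12*(-2 + 12) - (-3)*((-1)² + 4*2 + 4*(-1) + 2*(-1))*(1 - 6) = 2*12*10 - (-3)*(1 + 8 - 4 - 2)*(-5) = 240 - (-3)*3*(-5) = 240 - 1*45 = 240 - 45 = 195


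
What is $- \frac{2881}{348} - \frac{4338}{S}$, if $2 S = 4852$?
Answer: $- \frac{4249465}{422124} \approx -10.067$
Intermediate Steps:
$S = 2426$ ($S = \frac{1}{2} \cdot 4852 = 2426$)
$- \frac{2881}{348} - \frac{4338}{S} = - \frac{2881}{348} - \frac{4338}{2426} = \left(-2881\right) \frac{1}{348} - \frac{2169}{1213} = - \frac{2881}{348} - \frac{2169}{1213} = - \frac{4249465}{422124}$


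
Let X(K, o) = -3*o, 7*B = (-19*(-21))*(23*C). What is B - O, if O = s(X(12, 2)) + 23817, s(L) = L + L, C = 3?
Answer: -19872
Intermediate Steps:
B = 3933 (B = ((-19*(-21))*(23*3))/7 = (399*69)/7 = (⅐)*27531 = 3933)
s(L) = 2*L
O = 23805 (O = 2*(-3*2) + 23817 = 2*(-6) + 23817 = -12 + 23817 = 23805)
B - O = 3933 - 1*23805 = 3933 - 23805 = -19872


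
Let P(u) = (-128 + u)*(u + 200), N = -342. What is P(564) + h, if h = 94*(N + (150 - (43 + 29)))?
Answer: 308288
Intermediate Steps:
P(u) = (-128 + u)*(200 + u)
h = -24816 (h = 94*(-342 + (150 - (43 + 29))) = 94*(-342 + (150 - 1*72)) = 94*(-342 + (150 - 72)) = 94*(-342 + 78) = 94*(-264) = -24816)
P(564) + h = (-25600 + 564² + 72*564) - 24816 = (-25600 + 318096 + 40608) - 24816 = 333104 - 24816 = 308288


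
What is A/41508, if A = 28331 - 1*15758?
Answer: 1397/4612 ≈ 0.30291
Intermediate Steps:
A = 12573 (A = 28331 - 15758 = 12573)
A/41508 = 12573/41508 = 12573*(1/41508) = 1397/4612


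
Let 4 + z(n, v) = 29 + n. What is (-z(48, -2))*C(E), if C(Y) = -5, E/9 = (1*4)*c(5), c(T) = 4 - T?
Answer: 365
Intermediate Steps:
z(n, v) = 25 + n (z(n, v) = -4 + (29 + n) = 25 + n)
E = -36 (E = 9*((1*4)*(4 - 1*5)) = 9*(4*(4 - 5)) = 9*(4*(-1)) = 9*(-4) = -36)
(-z(48, -2))*C(E) = -(25 + 48)*(-5) = -1*73*(-5) = -73*(-5) = 365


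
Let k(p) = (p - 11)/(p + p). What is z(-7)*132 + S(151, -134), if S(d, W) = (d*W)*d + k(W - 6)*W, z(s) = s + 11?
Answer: -427682957/140 ≈ -3.0549e+6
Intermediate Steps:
z(s) = 11 + s
k(p) = (-11 + p)/(2*p) (k(p) = (-11 + p)/((2*p)) = (-11 + p)*(1/(2*p)) = (-11 + p)/(2*p))
S(d, W) = W*d**2 + W*(-17 + W)/(2*(-6 + W)) (S(d, W) = (d*W)*d + ((-11 + (W - 6))/(2*(W - 6)))*W = (W*d)*d + ((-11 + (-6 + W))/(2*(-6 + W)))*W = W*d**2 + ((-17 + W)/(2*(-6 + W)))*W = W*d**2 + W*(-17 + W)/(2*(-6 + W)))
z(-7)*132 + S(151, -134) = (11 - 7)*132 + (1/2)*(-134)*(-17 - 134 + 2*151**2*(-6 - 134))/(-6 - 134) = 4*132 + (1/2)*(-134)*(-17 - 134 + 2*22801*(-140))/(-140) = 528 + (1/2)*(-134)*(-1/140)*(-17 - 134 - 6384280) = 528 + (1/2)*(-134)*(-1/140)*(-6384431) = 528 - 427756877/140 = -427682957/140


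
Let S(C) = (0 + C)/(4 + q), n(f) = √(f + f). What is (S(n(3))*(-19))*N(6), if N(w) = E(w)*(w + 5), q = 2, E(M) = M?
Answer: -209*√6 ≈ -511.94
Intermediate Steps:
n(f) = √2*√f (n(f) = √(2*f) = √2*√f)
S(C) = C/6 (S(C) = (0 + C)/(4 + 2) = C/6)
N(w) = w*(5 + w) (N(w) = w*(w + 5) = w*(5 + w))
(S(n(3))*(-19))*N(6) = (((√2*√3)/6)*(-19))*(6*(5 + 6)) = ((√6/6)*(-19))*(6*11) = -19*√6/6*66 = -209*√6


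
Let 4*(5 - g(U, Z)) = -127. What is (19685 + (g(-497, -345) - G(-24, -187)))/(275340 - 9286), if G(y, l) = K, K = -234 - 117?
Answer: 80291/1064216 ≈ 0.075446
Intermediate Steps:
K = -351
g(U, Z) = 147/4 (g(U, Z) = 5 - ¼*(-127) = 5 + 127/4 = 147/4)
G(y, l) = -351
(19685 + (g(-497, -345) - G(-24, -187)))/(275340 - 9286) = (19685 + (147/4 - 1*(-351)))/(275340 - 9286) = (19685 + (147/4 + 351))/266054 = (19685 + 1551/4)*(1/266054) = (80291/4)*(1/266054) = 80291/1064216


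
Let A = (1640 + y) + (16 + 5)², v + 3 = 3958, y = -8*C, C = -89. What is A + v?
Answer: 6748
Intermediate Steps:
y = 712 (y = -8*(-89) = 712)
v = 3955 (v = -3 + 3958 = 3955)
A = 2793 (A = (1640 + 712) + (16 + 5)² = 2352 + 21² = 2352 + 441 = 2793)
A + v = 2793 + 3955 = 6748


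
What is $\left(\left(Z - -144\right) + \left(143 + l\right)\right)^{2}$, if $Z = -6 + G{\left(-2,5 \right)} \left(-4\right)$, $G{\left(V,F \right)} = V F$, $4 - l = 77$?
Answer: $61504$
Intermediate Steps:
$l = -73$ ($l = 4 - 77 = -73$)
$G{\left(V,F \right)} = F V$
$Z = 34$ ($Z = -6 + 5 \left(-2\right) \left(-4\right) = -6 - -40 = -6 + 40 = 34$)
$\left(\left(Z - -144\right) + \left(143 + l\right)\right)^{2} = \left(\left(34 - -144\right) + \left(143 - 73\right)\right)^{2} = \left(\left(34 + 144\right) + 70\right)^{2} = \left(178 + 70\right)^{2} = 248^{2} = 61504$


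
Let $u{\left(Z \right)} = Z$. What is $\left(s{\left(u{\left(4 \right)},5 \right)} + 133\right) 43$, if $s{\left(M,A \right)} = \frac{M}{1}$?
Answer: $5891$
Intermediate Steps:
$s{\left(M,A \right)} = M$ ($s{\left(M,A \right)} = M 1 = M$)
$\left(s{\left(u{\left(4 \right)},5 \right)} + 133\right) 43 = \left(4 + 133\right) 43 = 137 \cdot 43 = 5891$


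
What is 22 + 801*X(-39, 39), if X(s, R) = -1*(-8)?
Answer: 6430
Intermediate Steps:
X(s, R) = 8
22 + 801*X(-39, 39) = 22 + 801*8 = 22 + 6408 = 6430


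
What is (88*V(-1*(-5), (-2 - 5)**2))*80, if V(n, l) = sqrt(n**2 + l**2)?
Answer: 7040*sqrt(2426) ≈ 3.4675e+5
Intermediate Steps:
V(n, l) = sqrt(l**2 + n**2)
(88*V(-1*(-5), (-2 - 5)**2))*80 = (88*sqrt(((-2 - 5)**2)**2 + (-1*(-5))**2))*80 = (88*sqrt(((-7)**2)**2 + 5**2))*80 = (88*sqrt(49**2 + 25))*80 = (88*sqrt(2401 + 25))*80 = (88*sqrt(2426))*80 = 7040*sqrt(2426)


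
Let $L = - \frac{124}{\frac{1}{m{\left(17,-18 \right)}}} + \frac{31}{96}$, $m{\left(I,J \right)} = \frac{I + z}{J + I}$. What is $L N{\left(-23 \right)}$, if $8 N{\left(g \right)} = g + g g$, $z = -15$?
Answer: $\frac{6031267}{384} \approx 15706.0$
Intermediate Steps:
$N{\left(g \right)} = \frac{g}{8} + \frac{g^{2}}{8}$ ($N{\left(g \right)} = \frac{g + g g}{8} = \frac{g + g^{2}}{8} = \frac{g}{8} + \frac{g^{2}}{8}$)
$m{\left(I,J \right)} = \frac{-15 + I}{I + J}$ ($m{\left(I,J \right)} = \frac{I - 15}{J + I} = \frac{-15 + I}{I + J}$)
$L = \frac{23839}{96}$ ($L = - \frac{124}{\frac{1}{\frac{1}{17 - 18} \left(-15 + 17\right)}} + \frac{31}{96} = - \frac{124}{\frac{1}{\frac{1}{-1} \cdot 2}} + 31 \cdot \frac{1}{96} = - \frac{124}{\frac{1}{\left(-1\right) 2}} + \frac{31}{96} = - \frac{124}{\frac{1}{-2}} + \frac{31}{96} = - \frac{124}{- \frac{1}{2}} + \frac{31}{96} = \left(-124\right) \left(-2\right) + \frac{31}{96} = 248 + \frac{31}{96} = \frac{23839}{96} \approx 248.32$)
$L N{\left(-23 \right)} = \frac{23839 \cdot \frac{1}{8} \left(-23\right) \left(1 - 23\right)}{96} = \frac{23839 \cdot \frac{1}{8} \left(-23\right) \left(-22\right)}{96} = \frac{23839}{96} \cdot \frac{253}{4} = \frac{6031267}{384}$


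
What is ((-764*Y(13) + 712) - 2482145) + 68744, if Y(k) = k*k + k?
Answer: -2551737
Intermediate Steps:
Y(k) = k + k**2 (Y(k) = k**2 + k = k + k**2)
((-764*Y(13) + 712) - 2482145) + 68744 = ((-9932*(1 + 13) + 712) - 2482145) + 68744 = ((-9932*14 + 712) - 2482145) + 68744 = ((-764*182 + 712) - 2482145) + 68744 = ((-139048 + 712) - 2482145) + 68744 = (-138336 - 2482145) + 68744 = -2620481 + 68744 = -2551737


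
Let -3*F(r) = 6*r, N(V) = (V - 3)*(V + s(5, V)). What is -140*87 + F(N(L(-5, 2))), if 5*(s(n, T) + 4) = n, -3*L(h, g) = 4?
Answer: -109958/9 ≈ -12218.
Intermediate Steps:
L(h, g) = -4/3 (L(h, g) = -⅓*4 = -4/3)
s(n, T) = -4 + n/5
N(V) = (-3 + V)² (N(V) = (V - 3)*(V + (-4 + (⅕)*5)) = (-3 + V)*(V + (-4 + 1)) = (-3 + V)*(V - 3) = (-3 + V)*(-3 + V) = (-3 + V)²)
F(r) = -2*r
-140*87 + F(N(L(-5, 2))) = -140*87 - 2*(9 + (-4/3)² - 6*(-4/3)) = -12180 - 2*(9 + 16/9 + 8) = -12180 - 2*169/9 = -12180 - 338/9 = -109958/9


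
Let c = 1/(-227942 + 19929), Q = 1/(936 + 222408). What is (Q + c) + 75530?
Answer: 3509007141784829/46458455472 ≈ 75530.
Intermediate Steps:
Q = 1/223344 ≈ 4.4774e-6
c = -1/208013 (c = 1/(-208013) = -1/208013 ≈ -4.8074e-6)
(Q + c) + 75530 = (1/223344 - 1/208013) + 75530 = -15331/46458455472 + 75530 = 3509007141784829/46458455472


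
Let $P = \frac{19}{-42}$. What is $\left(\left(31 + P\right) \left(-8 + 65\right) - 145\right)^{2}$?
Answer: $\frac{499388409}{196} \approx 2.5479 \cdot 10^{6}$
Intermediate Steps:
$P = - \frac{19}{42}$ ($P = 19 \left(- \frac{1}{42}\right) = - \frac{19}{42} \approx -0.45238$)
$\left(\left(31 + P\right) \left(-8 + 65\right) - 145\right)^{2} = \left(\left(31 - \frac{19}{42}\right) \left(-8 + 65\right) - 145\right)^{2} = \left(\frac{1283}{42} \cdot 57 - 145\right)^{2} = \left(\frac{24377}{14} - 145\right)^{2} = \left(\frac{22347}{14}\right)^{2} = \frac{499388409}{196}$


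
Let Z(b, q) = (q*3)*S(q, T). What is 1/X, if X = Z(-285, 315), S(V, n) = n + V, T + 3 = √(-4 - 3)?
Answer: 104/30665565 - I*√7/91996695 ≈ 3.3914e-6 - 2.8759e-8*I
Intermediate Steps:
T = -3 + I*√7 (T = -3 + √(-4 - 3) = -3 + √(-7) = -3 + I*√7 ≈ -3.0 + 2.6458*I)
S(V, n) = V + n
Z(b, q) = 3*q*(-3 + q + I*√7) (Z(b, q) = (q*3)*(q + (-3 + I*√7)) = (3*q)*(-3 + q + I*√7) = 3*q*(-3 + q + I*√7))
X = 294840 + 945*I*√7 (X = 3*315*(-3 + 315 + I*√7) = 3*315*(312 + I*√7) = 294840 + 945*I*√7 ≈ 2.9484e+5 + 2500.2*I)
1/X = 1/(294840 + 945*I*√7)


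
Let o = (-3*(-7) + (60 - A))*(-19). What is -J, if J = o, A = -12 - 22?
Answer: 2185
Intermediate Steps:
A = -34
o = -2185 (o = (-3*(-7) + (60 - 1*(-34)))*(-19) = (21 + (60 + 34))*(-19) = (21 + 94)*(-19) = 115*(-19) = -2185)
J = -2185
-J = -1*(-2185) = 2185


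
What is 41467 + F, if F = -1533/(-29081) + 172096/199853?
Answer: 241008408929856/5811925093 ≈ 41468.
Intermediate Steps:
F = 5311098425/5811925093 (F = -1533*(-1/29081) + 172096*(1/199853) = 1533/29081 + 172096/199853 = 5311098425/5811925093 ≈ 0.91383)
41467 + F = 41467 + 5311098425/5811925093 = 241008408929856/5811925093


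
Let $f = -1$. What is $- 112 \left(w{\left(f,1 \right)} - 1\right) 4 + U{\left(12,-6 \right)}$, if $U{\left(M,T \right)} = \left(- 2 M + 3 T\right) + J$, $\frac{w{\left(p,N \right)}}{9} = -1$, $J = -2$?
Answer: $4436$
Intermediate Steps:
$w{\left(p,N \right)} = -9$ ($w{\left(p,N \right)} = 9 \left(-1\right) = -9$)
$U{\left(M,T \right)} = -2 - 2 M + 3 T$ ($U{\left(M,T \right)} = \left(- 2 M + 3 T\right) - 2 = -2 - 2 M + 3 T$)
$- 112 \left(w{\left(f,1 \right)} - 1\right) 4 + U{\left(12,-6 \right)} = - 112 \left(-9 - 1\right) 4 - 44 = - 112 \left(\left(-10\right) 4\right) - 44 = \left(-112\right) \left(-40\right) - 44 = 4480 - 44 = 4436$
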